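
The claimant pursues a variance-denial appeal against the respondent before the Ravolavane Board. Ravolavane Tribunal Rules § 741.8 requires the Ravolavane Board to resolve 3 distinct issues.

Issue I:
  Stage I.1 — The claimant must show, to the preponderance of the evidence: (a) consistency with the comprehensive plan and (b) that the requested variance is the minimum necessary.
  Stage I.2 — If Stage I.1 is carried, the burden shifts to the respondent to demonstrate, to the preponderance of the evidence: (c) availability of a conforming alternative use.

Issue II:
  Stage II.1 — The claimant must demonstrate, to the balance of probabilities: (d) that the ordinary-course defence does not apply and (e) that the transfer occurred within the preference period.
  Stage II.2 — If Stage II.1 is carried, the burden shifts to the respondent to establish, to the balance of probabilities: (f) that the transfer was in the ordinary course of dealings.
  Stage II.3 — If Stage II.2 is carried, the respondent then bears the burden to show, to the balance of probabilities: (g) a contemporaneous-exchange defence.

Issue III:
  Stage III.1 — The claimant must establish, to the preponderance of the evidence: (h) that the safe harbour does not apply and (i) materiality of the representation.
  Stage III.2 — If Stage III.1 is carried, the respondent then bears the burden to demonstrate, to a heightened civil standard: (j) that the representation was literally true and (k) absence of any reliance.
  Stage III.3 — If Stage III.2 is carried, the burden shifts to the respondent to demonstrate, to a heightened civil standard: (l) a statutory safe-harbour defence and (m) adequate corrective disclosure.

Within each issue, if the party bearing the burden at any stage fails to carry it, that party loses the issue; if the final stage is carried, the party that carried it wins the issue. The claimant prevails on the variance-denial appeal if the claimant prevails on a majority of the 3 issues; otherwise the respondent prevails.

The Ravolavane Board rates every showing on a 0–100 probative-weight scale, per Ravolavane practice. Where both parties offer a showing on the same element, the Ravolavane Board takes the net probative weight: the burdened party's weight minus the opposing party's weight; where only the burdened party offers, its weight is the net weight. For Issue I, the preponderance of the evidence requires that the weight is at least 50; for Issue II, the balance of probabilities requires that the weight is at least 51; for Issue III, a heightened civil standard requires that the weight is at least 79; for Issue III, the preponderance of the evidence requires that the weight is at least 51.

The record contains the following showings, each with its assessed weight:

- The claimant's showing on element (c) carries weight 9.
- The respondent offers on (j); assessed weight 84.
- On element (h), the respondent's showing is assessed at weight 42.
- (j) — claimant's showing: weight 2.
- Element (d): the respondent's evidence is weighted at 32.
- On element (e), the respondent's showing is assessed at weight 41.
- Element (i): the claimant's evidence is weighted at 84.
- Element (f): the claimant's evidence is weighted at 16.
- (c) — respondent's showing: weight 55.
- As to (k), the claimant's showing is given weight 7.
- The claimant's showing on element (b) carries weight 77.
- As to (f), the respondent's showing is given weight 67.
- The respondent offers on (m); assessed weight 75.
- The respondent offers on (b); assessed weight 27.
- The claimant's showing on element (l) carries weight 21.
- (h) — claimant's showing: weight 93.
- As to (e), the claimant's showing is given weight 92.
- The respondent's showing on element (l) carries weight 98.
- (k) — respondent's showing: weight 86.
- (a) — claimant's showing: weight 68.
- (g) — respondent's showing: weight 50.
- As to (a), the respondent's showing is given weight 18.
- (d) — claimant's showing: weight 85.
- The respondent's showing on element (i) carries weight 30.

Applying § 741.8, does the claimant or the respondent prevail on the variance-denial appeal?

— Issue I —
Stage I.1 (claimant, the preponderance of the evidence, weight is at least 50): (a) net 68−18=50 ≥ 50 — meets; (b) net 77−27=50 ≥ 50 — meets.
  All elements met. The burden passes to the respondent.
Stage I.2 (respondent, the preponderance of the evidence, weight is at least 50): (c) net 55−9=46 < 50 — fails.
  The respondent does not carry Stage I.2.
So the claimant prevails on this issue.
— Issue II —
At Stage II.1 the claimant must meet the balance of probabilities (weight is at least 51): on (d) the weight is 85 less the opposing 32 gives net 53, which does reach 51, so (d) meets the standard; on (e) the weight is 92 less the opposing 41 gives net 51, ≥ 51, so (e) meets the standard.
  The claimant carries Stage II.1; the respondent now bears the burden.
At Stage II.2 the respondent must meet the balance of probabilities (weight is at least 51): on (f) the weight is 67 less the opposing 16 gives net 51, which does reach 51, so (f) meets the standard.
  Stage II.2 carried; the burden remains with the respondent.
At Stage II.3 the respondent must meet the balance of probabilities (weight is at least 51): on (g) the weight is 50, < 51, so (g) does not meet the standard.
  Stage II.3 not carried; the respondent fails its burden.
So the claimant prevails on this issue.
— Issue III —
At Stage III.1 the claimant must meet the preponderance of the evidence (weight is at least 51): on (h) the weight is 93 less the opposing 42 gives net 51, ≥ 51, so (h) meets the standard; on (i) the weight is 84 less the opposing 30 gives net 54, ≥ 51, so (i) meets the standard.
  The claimant carries Stage III.1; the respondent now bears the burden.
At Stage III.2 the respondent must meet a heightened civil standard (weight is at least 79): on (j) the weight is 84 less the opposing 2 gives net 82, which does reach 79, so (j) meets the standard; on (k) the weight is 86 less the opposing 7 gives net 79, which does reach 79, so (k) meets the standard.
  Stage III.2 carried; the burden remains with the respondent.
At Stage III.3 the respondent must meet a heightened civil standard (weight is at least 79): on (l) the weight is 98 less the opposing 21 gives net 77, which does not reach 79, so (l) does not meet the standard; on (m) the weight is 75, which does not reach 79, so (m) does not meet the standard.
  Not every element is met, so the respondent fails to carry Stage III.3.
The analysis ends at Stage III.3; the claimant prevails on this issue.
Per-issue: Issue I → claimant; Issue II → claimant; Issue III → claimant. The claimant must prevail on a majority of issues; overall, the claimant prevails.

claimant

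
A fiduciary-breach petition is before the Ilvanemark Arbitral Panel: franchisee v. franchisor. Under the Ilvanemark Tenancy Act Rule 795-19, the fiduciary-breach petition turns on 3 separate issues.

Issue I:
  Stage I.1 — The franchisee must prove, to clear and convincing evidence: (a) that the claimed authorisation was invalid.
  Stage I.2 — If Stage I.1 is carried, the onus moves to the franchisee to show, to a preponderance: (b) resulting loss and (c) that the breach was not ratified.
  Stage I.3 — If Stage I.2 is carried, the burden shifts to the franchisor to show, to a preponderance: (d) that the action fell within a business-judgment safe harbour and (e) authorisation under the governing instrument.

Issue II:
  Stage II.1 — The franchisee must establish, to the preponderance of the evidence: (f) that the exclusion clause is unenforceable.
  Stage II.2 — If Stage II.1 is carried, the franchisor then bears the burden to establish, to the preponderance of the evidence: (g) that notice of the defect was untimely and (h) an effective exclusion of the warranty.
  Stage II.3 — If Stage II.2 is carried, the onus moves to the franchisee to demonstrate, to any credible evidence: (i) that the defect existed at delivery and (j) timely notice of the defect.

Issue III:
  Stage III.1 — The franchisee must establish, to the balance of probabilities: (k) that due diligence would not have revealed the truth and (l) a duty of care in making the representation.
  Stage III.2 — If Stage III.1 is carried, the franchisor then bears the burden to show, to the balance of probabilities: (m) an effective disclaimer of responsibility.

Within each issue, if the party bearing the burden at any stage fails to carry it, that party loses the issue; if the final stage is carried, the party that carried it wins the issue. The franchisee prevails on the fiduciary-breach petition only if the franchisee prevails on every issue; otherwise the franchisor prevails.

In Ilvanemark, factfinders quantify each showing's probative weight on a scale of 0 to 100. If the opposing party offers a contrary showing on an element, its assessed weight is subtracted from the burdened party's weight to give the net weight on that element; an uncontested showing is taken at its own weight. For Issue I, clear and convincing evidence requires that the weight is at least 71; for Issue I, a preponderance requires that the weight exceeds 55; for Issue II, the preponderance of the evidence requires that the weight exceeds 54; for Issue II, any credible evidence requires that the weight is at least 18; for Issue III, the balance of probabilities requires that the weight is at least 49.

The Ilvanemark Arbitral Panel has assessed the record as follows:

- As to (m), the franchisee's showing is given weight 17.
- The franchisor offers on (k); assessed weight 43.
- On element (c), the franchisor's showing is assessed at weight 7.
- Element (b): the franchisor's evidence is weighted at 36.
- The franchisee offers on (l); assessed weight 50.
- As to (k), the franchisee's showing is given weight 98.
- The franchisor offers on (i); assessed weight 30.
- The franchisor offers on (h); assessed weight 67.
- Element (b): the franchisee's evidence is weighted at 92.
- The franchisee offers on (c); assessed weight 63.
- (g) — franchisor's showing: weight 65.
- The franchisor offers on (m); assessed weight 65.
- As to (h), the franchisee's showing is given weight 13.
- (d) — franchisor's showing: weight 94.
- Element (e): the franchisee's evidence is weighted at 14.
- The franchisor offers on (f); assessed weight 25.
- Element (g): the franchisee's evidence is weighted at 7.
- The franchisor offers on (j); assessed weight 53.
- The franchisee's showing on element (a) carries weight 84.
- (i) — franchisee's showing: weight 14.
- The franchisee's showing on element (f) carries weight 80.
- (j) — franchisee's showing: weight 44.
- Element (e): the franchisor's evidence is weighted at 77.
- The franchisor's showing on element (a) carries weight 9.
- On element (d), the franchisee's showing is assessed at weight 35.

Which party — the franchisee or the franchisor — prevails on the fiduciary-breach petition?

franchisor

— Issue I —
Stage I.1 (franchisee, clear and convincing evidence, weight is at least 71): (a) net 84−9=75 ≥ 71 — meets.
  Stage I.1 carried; the burden remains with the franchisee.
Stage I.2 (franchisee, a preponderance, weight exceeds 55): (b) net 92−36=56 > 55 — meets; (c) net 63−7=56 > 55 — meets.
  The franchisee carries Stage I.2; the franchisor now bears the burden.
Stage I.3 (franchisor, a preponderance, weight exceeds 55): (d) net 94−35=59 > 55 — meets; (e) net 77−14=63 > 55 — meets.
  All elements met at the final stage.
Every stage carried; the franchisor prevails on this issue.
— Issue II —
Stage II.1 (franchisee, the preponderance of the evidence, weight exceeds 54): (f) net 80−25=55 > 54 — meets.
  Stage II.1 carried; the burden shifts to the franchisor.
Stage II.2 (franchisor, the preponderance of the evidence, weight exceeds 54): (g) net 65−7=58 > 54 — meets; (h) net 67−13=54 ≤ 54 — fails.
  The franchisor does not carry Stage II.2.
So the franchisee prevails on this issue.
— Issue III —
Stage III.1 (franchisee, the balance of probabilities, weight is at least 49): (k) net 98−43=55 ≥ 49 — meets; (l) 50 ≥ 49 — meets.
  Stage III.1 carried; the burden shifts to the franchisor.
Stage III.2 (franchisor, the balance of probabilities, weight is at least 49): (m) net 65−17=48 < 49 — fails.
  Not every element is met, so the franchisor fails to carry Stage III.2.
The analysis ends at Stage III.2; the franchisee prevails on this issue.
Per-issue: Issue I → franchisor; Issue II → franchisee; Issue III → franchisee. The franchisee must prevail on every issue; overall, the franchisor prevails.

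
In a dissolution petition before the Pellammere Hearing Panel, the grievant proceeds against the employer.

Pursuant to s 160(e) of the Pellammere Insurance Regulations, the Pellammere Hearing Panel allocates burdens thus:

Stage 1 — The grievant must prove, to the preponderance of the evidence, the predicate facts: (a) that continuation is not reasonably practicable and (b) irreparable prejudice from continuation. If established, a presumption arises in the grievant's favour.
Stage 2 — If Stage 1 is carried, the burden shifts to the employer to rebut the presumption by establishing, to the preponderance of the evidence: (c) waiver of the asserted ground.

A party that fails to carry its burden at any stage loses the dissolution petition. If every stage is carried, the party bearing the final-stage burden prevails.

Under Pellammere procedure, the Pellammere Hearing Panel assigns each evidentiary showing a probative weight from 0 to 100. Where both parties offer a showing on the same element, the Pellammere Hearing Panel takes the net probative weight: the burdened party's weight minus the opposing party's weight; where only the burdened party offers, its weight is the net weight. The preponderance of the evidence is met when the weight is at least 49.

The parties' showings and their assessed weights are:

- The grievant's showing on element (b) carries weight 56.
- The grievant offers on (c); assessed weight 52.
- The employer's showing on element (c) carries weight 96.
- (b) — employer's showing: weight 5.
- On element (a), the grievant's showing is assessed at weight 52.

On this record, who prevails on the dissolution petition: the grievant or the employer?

Stage 1 (grievant, the preponderance of the evidence, weight is at least 49): (a) 52 ≥ 49 — meets; (b) net 56−5=51 ≥ 49 — meets.
  All elements met. The burden passes to the employer.
Stage 2 (employer, the preponderance of the evidence, weight is at least 49): (c) net 96−52=44 < 49 — fails.
  The employer does not carry Stage 2.
So the grievant prevails.

grievant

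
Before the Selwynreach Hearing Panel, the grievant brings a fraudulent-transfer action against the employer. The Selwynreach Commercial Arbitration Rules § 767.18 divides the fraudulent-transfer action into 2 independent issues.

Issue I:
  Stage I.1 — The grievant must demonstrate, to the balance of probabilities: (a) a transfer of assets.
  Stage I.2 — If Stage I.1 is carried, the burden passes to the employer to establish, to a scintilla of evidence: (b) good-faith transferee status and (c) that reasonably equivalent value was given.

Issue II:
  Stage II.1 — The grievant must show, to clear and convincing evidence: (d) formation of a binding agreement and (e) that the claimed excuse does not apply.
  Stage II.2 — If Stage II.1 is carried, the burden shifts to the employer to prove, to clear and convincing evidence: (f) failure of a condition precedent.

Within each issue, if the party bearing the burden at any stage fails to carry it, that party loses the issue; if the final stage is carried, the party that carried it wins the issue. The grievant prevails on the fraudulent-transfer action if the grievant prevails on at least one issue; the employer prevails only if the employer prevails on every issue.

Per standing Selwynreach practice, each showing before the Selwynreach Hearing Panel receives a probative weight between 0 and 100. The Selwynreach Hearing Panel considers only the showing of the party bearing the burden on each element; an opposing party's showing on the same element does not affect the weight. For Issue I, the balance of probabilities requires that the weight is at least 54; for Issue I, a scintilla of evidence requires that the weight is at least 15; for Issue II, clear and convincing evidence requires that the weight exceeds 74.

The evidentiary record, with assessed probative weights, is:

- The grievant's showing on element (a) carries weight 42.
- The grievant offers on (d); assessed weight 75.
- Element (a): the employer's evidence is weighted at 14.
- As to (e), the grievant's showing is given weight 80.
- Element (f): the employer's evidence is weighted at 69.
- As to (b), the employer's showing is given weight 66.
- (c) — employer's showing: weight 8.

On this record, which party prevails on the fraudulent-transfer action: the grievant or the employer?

grievant

— Issue I —
Stage I.1 (grievant, the balance of probabilities, weight is at least 54): (a) 42 (employer's 14 disregarded) < 54 — fails.
  Not every element is met, so the grievant fails to carry Stage I.1.
So the employer prevails on this issue.
— Issue II —
Stage II.1 (grievant, clear and convincing evidence, weight exceeds 74): (d) 75 > 74 — meets; (e) 80 > 74 — meets.
  Stage II.1 is satisfied; the onus moves to the employer.
Stage II.2 (employer, clear and convincing evidence, weight exceeds 74): (f) 69 ≤ 74 — fails.
  The employer does not carry Stage II.2.
The analysis ends at Stage II.2; the grievant prevails on this issue.
Per-issue: Issue I → employer; Issue II → grievant. The grievant must prevail on at least one issue; overall, the grievant prevails.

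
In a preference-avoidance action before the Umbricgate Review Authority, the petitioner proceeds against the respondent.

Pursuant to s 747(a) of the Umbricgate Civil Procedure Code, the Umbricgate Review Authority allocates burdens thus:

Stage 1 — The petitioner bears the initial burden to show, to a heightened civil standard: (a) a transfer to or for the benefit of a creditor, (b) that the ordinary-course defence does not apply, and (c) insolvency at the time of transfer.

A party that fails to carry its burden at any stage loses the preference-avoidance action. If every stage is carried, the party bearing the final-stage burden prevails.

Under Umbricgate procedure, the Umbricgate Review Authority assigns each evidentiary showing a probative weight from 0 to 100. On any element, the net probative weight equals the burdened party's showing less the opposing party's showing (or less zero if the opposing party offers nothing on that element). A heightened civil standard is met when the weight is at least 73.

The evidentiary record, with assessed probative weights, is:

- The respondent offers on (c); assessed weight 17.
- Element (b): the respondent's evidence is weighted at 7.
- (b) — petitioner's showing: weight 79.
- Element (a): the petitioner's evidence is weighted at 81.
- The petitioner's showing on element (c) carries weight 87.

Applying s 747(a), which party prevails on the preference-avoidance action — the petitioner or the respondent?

respondent

Stage 1 (petitioner, a heightened civil standard, weight is at least 73): (a) 81 ≥ 73 — meets; (b) net 79−7=72 < 73 — fails; (c) net 87−17=70 < 73 — fails.
  Not every element is met, so the petitioner fails to carry Stage 1.
So the respondent prevails.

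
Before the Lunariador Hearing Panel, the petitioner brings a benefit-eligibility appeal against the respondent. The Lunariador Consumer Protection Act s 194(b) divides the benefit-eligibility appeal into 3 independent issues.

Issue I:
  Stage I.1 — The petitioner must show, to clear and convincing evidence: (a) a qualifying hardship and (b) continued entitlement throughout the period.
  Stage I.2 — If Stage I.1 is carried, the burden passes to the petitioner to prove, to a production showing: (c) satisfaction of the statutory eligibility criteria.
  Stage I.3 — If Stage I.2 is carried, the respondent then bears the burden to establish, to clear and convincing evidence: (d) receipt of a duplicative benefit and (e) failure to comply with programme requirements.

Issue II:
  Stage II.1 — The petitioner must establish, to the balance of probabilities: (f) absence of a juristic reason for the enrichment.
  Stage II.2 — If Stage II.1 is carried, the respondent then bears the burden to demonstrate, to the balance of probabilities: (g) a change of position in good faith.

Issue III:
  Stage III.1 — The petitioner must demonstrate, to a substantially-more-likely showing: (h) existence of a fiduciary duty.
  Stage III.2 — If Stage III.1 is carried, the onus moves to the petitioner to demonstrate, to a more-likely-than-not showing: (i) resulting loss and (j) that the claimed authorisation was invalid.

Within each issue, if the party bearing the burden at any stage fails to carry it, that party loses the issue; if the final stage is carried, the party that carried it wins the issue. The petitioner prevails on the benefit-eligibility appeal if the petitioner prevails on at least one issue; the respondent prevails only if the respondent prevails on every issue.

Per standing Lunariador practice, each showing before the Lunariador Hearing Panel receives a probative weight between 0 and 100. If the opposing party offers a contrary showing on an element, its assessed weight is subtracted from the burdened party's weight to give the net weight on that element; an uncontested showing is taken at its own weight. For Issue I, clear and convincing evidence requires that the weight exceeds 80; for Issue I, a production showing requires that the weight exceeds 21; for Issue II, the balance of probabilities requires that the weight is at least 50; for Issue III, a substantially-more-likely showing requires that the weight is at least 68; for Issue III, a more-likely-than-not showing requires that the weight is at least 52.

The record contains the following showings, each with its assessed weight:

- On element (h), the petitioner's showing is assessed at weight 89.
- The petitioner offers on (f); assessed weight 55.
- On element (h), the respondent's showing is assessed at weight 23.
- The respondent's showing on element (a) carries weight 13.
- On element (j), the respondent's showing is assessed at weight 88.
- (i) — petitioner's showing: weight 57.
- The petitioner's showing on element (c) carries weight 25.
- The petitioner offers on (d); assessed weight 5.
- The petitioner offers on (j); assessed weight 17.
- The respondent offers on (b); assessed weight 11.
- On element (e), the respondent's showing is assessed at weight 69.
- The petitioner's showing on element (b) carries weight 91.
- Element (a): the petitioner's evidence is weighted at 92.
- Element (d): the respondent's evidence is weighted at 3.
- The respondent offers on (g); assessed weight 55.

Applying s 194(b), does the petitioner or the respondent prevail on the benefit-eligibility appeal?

respondent

— Issue I —
Stage I.1 — burden on petitioner; standard: clear and convincing evidence (weight exceeds 80).
    (a): 92 − 13 = 79 ≤ 80 [not met]
    (b): 91 − 11 = 80 ≤ 80 [not met]
  Stage I.1 not carried; the petitioner fails its burden.
The analysis ends at Stage I.1; the respondent prevails on this issue.
— Issue II —
Stage II.1 (petitioner, the balance of probabilities, weight is at least 50): (f) 55 ≥ 50 — meets.
  The petitioner carries Stage II.1; the respondent now bears the burden.
Stage II.2 (respondent, the balance of probabilities, weight is at least 50): (g) 55 ≥ 50 — meets.
  Stage II.2 carried; the final stage is satisfied.
With every stage satisfied, the respondent prevails on this issue.
— Issue III —
Stage III.1 — burden on petitioner; standard: a substantially-more-likely showing (weight is at least 68).
    (h): 89 − 23 = 66 < 68 [not met]
  The petitioner does not carry Stage III.1.
So the respondent prevails on this issue.
Per-issue: Issue I → respondent; Issue II → respondent; Issue III → respondent. The petitioner must prevail on at least one issue; overall, the respondent prevails.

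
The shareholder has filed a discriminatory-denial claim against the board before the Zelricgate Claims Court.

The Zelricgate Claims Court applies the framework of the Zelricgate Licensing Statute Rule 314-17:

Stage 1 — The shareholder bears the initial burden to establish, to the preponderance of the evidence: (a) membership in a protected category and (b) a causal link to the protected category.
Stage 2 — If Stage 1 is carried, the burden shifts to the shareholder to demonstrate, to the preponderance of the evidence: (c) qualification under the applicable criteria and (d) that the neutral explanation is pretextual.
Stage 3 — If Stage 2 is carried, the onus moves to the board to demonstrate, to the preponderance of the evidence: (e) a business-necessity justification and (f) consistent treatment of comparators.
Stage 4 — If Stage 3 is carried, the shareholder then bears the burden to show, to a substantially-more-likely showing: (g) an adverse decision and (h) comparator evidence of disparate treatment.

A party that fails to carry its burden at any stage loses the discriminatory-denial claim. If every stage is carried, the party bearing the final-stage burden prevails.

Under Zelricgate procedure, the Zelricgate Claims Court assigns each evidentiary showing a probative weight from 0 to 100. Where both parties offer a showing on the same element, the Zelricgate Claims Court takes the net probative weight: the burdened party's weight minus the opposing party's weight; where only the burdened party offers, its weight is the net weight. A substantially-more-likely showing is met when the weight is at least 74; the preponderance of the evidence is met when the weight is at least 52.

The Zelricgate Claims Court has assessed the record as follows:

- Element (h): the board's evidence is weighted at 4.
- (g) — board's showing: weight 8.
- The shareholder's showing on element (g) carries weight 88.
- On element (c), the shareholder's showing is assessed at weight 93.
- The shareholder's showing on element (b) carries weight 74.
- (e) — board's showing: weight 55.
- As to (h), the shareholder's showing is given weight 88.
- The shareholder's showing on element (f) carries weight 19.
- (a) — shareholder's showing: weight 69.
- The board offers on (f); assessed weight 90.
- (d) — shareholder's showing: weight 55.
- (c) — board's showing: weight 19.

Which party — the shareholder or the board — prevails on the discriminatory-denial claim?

shareholder

Stage 1 — burden on shareholder; standard: the preponderance of the evidence (weight is at least 52).
    (a): 69 ≥ 52 [met]
    (b): 74 ≥ 52 [met]
  Stage 1 carried; the burden remains with the shareholder.
Stage 2 — burden on shareholder; standard: the preponderance of the evidence (weight is at least 52).
    (c): 93 − 19 = 74 ≥ 52 [met]
    (d): 55 ≥ 52 [met]
  Stage 2 is satisfied; the onus moves to the board.
Stage 3 — burden on board; standard: the preponderance of the evidence (weight is at least 52).
    (e): 55 ≥ 52 [met]
    (f): 90 − 19 = 71 ≥ 52 [met]
  Stage 3 is satisfied; the onus moves to the shareholder.
Stage 4 — burden on shareholder; standard: a substantially-more-likely showing (weight is at least 74).
    (g): 88 − 8 = 80 ≥ 74 [met]
    (h): 88 − 4 = 84 ≥ 74 [met]
  All elements met at the final stage.
All stages carried — the shareholder prevails.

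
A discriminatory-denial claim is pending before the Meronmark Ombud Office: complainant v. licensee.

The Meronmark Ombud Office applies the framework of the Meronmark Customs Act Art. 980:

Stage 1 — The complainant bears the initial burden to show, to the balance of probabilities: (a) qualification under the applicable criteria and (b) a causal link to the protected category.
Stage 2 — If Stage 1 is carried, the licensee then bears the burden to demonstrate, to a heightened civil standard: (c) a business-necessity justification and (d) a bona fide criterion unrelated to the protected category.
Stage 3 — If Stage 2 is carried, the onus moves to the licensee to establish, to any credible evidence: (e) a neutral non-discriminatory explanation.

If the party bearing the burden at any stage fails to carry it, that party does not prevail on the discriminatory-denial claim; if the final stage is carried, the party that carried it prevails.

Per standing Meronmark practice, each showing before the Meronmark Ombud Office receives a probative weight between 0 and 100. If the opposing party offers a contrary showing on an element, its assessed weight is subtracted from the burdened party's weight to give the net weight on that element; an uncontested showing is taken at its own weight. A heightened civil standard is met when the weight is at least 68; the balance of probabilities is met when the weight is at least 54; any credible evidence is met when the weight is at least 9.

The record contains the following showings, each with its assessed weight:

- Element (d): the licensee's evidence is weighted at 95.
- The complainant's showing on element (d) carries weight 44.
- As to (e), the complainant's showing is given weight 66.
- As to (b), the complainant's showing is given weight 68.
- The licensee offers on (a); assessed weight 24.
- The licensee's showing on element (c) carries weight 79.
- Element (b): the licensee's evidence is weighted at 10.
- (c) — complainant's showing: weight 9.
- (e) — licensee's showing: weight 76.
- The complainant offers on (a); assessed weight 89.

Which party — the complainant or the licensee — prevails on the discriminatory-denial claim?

complainant

At Stage 1 the complainant must meet the balance of probabilities (weight is at least 54): on (a) the weight is 89 less the opposing 24 gives net 65, ≥ 54, so (a) meets the standard; on (b) the weight is 68 less the opposing 10 gives net 58, ≥ 54, so (b) meets the standard.
  Stage 1 carried; the burden shifts to the licensee.
At Stage 2 the licensee must meet a heightened civil standard (weight is at least 68): on (c) the weight is 79 less the opposing 9 gives net 70, which does reach 68, so (c) meets the standard; on (d) the weight is 95 less the opposing 44 gives net 51, which does not reach 68, so (d) does not meet the standard.
  Stage 2 not carried; the licensee fails its burden.
The analysis ends at Stage 2; the complainant prevails.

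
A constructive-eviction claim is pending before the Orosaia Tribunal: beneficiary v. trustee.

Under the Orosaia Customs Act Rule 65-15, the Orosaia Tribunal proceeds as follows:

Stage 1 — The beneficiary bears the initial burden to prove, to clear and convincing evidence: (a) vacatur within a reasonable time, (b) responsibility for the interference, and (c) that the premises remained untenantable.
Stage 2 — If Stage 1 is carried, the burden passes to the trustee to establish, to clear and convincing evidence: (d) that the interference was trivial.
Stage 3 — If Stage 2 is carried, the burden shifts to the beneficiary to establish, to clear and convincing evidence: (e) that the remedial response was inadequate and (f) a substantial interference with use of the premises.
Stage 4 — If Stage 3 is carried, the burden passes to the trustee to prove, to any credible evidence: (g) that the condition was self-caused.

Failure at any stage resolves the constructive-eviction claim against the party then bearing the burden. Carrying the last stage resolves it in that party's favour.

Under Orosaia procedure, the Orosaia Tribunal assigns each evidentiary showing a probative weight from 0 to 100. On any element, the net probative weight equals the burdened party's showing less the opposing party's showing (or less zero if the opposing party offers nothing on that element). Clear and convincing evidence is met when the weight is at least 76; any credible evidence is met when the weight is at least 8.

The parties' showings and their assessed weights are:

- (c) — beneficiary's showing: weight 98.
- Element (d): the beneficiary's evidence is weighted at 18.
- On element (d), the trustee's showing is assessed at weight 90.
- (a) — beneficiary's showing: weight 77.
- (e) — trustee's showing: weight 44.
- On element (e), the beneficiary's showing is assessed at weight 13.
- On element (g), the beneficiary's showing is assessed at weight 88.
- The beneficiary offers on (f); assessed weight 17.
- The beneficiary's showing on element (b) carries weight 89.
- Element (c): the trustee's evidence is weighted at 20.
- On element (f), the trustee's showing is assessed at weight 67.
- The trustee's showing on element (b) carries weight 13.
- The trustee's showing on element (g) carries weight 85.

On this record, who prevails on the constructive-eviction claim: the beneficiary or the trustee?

Stage 1 (beneficiary, clear and convincing evidence, weight is at least 76): (a) 77 ≥ 76 — meets; (b) net 89−13=76 ≥ 76 — meets; (c) net 98−20=78 ≥ 76 — meets.
  The beneficiary carries Stage 1; the trustee now bears the burden.
Stage 2 (trustee, clear and convincing evidence, weight is at least 76): (d) net 90−18=72 < 76 — fails.
  The trustee does not carry Stage 2.
So the beneficiary prevails.

beneficiary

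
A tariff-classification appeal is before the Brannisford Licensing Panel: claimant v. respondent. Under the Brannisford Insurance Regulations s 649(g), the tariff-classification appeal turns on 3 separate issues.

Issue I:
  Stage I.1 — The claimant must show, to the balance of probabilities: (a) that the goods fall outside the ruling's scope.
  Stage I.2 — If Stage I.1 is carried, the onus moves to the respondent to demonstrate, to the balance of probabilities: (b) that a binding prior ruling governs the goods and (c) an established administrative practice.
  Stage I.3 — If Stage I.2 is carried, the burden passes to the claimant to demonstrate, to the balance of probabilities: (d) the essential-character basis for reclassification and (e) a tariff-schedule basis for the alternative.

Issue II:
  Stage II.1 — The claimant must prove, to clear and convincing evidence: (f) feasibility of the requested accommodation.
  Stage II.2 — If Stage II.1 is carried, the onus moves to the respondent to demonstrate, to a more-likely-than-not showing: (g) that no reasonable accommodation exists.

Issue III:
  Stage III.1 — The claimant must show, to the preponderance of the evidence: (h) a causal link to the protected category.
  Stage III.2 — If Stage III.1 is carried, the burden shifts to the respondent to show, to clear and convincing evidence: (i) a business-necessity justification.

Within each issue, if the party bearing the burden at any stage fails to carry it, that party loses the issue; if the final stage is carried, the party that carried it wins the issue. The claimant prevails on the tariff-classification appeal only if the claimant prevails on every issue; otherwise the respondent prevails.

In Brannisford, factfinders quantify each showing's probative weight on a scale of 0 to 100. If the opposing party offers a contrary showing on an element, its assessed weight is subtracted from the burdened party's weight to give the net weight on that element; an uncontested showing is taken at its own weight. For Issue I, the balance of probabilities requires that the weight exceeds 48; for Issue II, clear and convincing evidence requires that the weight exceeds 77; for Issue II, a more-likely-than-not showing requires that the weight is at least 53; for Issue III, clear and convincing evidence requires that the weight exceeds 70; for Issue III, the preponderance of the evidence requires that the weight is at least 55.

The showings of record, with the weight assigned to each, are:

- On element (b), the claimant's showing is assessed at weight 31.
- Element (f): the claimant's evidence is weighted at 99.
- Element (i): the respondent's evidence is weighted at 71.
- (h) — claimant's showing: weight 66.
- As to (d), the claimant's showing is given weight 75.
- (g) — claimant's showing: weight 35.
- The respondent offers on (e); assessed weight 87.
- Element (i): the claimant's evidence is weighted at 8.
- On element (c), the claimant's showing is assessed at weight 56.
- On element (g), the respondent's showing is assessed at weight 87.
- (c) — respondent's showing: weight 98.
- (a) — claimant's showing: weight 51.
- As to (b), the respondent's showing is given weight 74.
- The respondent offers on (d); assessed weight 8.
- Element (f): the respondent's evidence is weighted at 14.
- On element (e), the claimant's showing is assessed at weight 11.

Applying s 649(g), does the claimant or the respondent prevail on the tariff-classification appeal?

— Issue I —
At Stage I.1 the claimant must meet the balance of probabilities (weight exceeds 48): on (a) the weight is 51, > 48, so (a) meets the standard.
  Stage I.1 is satisfied; the onus moves to the respondent.
At Stage I.2 the respondent must meet the balance of probabilities (weight exceeds 48): on (b) the weight is 74 less the opposing 31 gives net 43, which does not exceed 48, so (b) does not meet the standard; on (c) the weight is 98 less the opposing 56 gives net 42, ≤ 48, so (c) does not meet the standard.
  Stage I.2 not carried; the respondent fails its burden.
The claimant prevails on this issue.
— Issue II —
Stage II.1 (claimant, clear and convincing evidence, weight exceeds 77): (f) net 99−14=85 > 77 — meets.
  The claimant carries Stage II.1; the respondent now bears the burden.
Stage II.2 (respondent, a more-likely-than-not showing, weight is at least 53): (g) net 87−35=52 < 53 — fails.
  Stage II.2 not carried; the respondent fails its burden.
The analysis ends at Stage II.2; the claimant prevails on this issue.
— Issue III —
Stage III.1 — burden on claimant; standard: the preponderance of the evidence (weight is at least 55).
    (h): 66 ≥ 55 [met]
  Stage III.1 carried; the burden shifts to the respondent.
Stage III.2 — burden on respondent; standard: clear and convincing evidence (weight exceeds 70).
    (i): 71 − 8 = 63 ≤ 70 [not met]
  The respondent does not carry Stage III.2.
The analysis ends at Stage III.2; the claimant prevails on this issue.
Per-issue: Issue I → claimant; Issue II → claimant; Issue III → claimant. The claimant must prevail on every issue; overall, the claimant prevails.

claimant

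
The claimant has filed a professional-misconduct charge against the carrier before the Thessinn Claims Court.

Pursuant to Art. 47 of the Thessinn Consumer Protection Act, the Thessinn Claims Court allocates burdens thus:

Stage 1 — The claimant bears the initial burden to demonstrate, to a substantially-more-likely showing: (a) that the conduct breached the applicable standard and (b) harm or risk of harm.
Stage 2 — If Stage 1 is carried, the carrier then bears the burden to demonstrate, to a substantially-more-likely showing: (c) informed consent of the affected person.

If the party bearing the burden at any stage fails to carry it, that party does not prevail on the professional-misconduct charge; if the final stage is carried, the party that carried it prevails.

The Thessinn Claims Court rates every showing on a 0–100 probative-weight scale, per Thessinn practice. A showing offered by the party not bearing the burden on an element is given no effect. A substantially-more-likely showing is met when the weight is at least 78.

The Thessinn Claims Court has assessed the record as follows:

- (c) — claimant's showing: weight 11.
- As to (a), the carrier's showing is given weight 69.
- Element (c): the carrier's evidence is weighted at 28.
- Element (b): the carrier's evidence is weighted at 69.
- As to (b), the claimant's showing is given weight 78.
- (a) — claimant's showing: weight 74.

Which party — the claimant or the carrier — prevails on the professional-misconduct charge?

carrier

Stage 1 (claimant, a substantially-more-likely showing, weight is at least 78): (a) 74 (carrier's 69 disregarded) < 78 — fails; (b) 78 (carrier's 69 disregarded) ≥ 78 — meets.
  The claimant does not carry Stage 1.
The analysis ends at Stage 1; the carrier prevails.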